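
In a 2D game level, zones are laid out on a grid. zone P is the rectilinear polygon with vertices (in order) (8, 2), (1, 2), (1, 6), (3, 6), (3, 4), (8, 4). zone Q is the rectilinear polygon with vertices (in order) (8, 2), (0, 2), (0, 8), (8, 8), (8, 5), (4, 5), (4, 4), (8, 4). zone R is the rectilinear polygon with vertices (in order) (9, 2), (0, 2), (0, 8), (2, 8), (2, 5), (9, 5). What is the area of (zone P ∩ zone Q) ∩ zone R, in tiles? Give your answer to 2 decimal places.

|zone P ∩ zone Q| = 18.
|(zone P ∩ zone Q) ∩ zone R| = 17.00.

17.00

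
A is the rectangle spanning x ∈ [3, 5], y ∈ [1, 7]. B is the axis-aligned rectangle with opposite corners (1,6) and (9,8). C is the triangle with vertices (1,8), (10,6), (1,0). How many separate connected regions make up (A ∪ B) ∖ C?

(A ∪ B) ∖ C splits into 2 disjoint pieces (area 2, area 7.1111).

2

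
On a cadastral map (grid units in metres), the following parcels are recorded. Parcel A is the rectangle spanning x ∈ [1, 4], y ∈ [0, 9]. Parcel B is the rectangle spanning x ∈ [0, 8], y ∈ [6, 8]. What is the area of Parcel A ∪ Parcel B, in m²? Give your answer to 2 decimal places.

37.00

By inclusion–exclusion:
Individual areas: |Parcel A| = 27, |Parcel B| = 16.
|Parcel A∩Parcel B|: x∈[1,4], y∈[6,8] → 3·2 = 6.
|Parcel A ∪ Parcel B| = 43 − 6 = 37.00.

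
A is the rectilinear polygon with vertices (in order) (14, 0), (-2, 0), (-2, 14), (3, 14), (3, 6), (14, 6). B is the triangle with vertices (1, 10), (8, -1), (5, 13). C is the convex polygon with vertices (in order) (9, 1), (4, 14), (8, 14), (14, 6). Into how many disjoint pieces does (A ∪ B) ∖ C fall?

1

(A ∪ B) ∖ C is a single connected region.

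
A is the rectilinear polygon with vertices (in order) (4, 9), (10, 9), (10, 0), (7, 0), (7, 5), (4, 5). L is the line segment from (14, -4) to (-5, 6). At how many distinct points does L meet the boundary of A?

The segment lies entirely outside A and never meets its boundary.

0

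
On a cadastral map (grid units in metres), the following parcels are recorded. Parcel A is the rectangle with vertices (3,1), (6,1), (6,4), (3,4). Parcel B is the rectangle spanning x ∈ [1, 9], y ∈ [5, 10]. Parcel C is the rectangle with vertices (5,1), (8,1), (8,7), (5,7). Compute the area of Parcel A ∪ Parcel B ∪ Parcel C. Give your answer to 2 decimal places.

By inclusion–exclusion:
Individual areas: |Parcel A| = 9, |Parcel B| = 40, |Parcel C| = 18.
|Parcel A∩Parcel B| = 0 (no overlap).
|Parcel A∩Parcel C|: x∈[5,6], y∈[1,4] → 1·3 = 3.
|Parcel B∩Parcel C|: x∈[5,8], y∈[5,7] → 3·2 = 6.
|Parcel A∩Parcel B∩Parcel C| = 0.
|Parcel A ∪ Parcel B ∪ Parcel C| = 67 − 9 + 0 = 58.00.

58.00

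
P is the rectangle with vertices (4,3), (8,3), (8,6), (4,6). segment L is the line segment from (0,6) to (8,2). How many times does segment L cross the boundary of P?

The segment meets the boundary at (6,3), (4,4).

2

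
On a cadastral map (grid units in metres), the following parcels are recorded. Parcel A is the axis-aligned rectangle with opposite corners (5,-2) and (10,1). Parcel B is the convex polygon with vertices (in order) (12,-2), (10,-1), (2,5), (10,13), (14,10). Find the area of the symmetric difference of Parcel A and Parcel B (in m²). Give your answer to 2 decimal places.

|Parcel A| = 15, |Parcel B| = 97, |Parcel A∩Parcel B| = 2.6667.
|Parcel A △ Parcel B| = |Parcel A| + |Parcel B| − 2·|Parcel A∩Parcel B| = 15 + 97 − 5.3333 = 106.67.

106.67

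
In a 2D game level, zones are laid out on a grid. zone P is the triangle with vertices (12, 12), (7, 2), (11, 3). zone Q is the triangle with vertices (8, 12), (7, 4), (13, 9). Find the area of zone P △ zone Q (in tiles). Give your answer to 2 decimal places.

|zone P| = 17.5, |zone Q| = 21.5, |zone P∩zone Q| = 4.5903.
|zone P △ zone Q| = |zone P| + |zone Q| − 2·|zone P∩zone Q| = 17.5 + 21.5 − 9.1805 = 29.82.

29.82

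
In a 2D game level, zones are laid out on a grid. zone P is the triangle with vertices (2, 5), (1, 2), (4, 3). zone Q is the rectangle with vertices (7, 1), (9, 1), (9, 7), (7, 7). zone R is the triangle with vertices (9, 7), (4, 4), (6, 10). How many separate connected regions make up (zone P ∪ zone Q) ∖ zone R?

(zone P ∪ zone Q) ∖ zone R splits into 2 disjoint pieces (area 4, area 10.8).

2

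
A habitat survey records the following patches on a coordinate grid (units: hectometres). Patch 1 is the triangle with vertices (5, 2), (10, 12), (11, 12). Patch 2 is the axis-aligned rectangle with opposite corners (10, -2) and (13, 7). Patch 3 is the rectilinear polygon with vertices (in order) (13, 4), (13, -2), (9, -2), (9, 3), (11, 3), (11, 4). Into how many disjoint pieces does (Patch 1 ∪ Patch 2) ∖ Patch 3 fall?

2

(Patch 1 ∪ Patch 2) ∖ Patch 3 splits into 2 disjoint pieces (area 5, area 10).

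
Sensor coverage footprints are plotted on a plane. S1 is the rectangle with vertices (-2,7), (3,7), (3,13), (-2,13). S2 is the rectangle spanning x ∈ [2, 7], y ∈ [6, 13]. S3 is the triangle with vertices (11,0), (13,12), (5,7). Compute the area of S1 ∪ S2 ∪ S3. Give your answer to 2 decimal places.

99.18

By inclusion–exclusion:
Individual areas: |S1| = 30, |S2| = 35, |S3| = 43.
|S1∩S2|: x∈[2,3], y∈[7,13] → 1·6 = 6.
|S1∩S3| = 0.
|S2∩S3| = 2.8214.
|S1∩S2∩S3| = 0.
|S1 ∪ S2 ∪ S3| = 108 − 8.8214 + 0 = 99.18.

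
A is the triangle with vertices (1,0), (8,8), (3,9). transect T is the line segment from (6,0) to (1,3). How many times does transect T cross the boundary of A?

The segment meets the boundary at (1.588,2.647), (2.721,1.967).

2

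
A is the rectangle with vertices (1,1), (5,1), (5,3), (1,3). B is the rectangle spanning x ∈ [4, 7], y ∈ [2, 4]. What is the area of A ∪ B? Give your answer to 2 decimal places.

13.00

By inclusion–exclusion:
Individual areas: |A| = 8, |B| = 6.
|A∩B|: x∈[4,5], y∈[2,3] → 1·1 = 1.
|A ∪ B| = 14 − 1 = 13.00.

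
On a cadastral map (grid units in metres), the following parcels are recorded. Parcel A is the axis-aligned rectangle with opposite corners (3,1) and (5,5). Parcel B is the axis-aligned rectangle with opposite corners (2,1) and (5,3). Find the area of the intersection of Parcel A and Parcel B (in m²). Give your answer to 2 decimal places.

|Parcel A∩Parcel B|: x∈[3,5], y∈[1,3] → 2·2 = 4.

4.00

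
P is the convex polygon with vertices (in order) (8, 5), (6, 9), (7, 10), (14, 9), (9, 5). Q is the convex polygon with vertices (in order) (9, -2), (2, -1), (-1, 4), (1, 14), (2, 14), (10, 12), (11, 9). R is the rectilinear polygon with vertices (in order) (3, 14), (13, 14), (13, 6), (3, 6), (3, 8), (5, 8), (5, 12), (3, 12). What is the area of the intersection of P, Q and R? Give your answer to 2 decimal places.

The intersection is the polygon with vertices (7,10), (10.85,9.45), (11,9), (10.489,6.191), (10.25,6), (7.5,6), (6,9).
By the shoelace formula its area is 15.24.

15.24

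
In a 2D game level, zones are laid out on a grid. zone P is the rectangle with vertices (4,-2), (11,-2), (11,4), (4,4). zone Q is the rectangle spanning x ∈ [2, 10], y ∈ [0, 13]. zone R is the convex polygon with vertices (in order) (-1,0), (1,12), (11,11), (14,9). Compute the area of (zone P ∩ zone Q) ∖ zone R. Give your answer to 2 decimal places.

23.17

|zone P ∩ zone Q| = 24.
|(zone P ∩ zone Q) ∩ zone R| = 0.8333.
|(zone P ∩ zone Q) ∖ zone R| = 24 − 0.8333 = 23.17.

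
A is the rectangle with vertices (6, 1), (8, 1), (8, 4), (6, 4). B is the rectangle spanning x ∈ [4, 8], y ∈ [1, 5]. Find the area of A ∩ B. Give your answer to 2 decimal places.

|A∩B|: x∈[6,8], y∈[1,4] → 2·3 = 6.

6.00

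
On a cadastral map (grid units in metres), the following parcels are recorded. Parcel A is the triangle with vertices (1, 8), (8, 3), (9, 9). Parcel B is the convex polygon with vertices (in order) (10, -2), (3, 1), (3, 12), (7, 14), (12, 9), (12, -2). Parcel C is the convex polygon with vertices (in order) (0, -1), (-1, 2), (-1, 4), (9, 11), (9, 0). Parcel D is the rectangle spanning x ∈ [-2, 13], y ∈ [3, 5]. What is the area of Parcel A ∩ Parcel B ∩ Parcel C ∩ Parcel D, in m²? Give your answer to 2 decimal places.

The intersection is the polygon with vertices (5.2,5), (8.333,5), (8,3).
By the shoelace formula its area is 3.13.

3.13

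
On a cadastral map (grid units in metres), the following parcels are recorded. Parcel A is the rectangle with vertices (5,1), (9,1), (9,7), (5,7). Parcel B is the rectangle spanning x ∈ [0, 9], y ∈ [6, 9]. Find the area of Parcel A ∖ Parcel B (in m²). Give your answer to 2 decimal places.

20.00

|Parcel A∩Parcel B|: x∈[5,9], y∈[6,7] → 4·1 = 4.
|Parcel A| = 24.
|Parcel A ∖ Parcel B| = |Parcel A| − |Parcel A∩Parcel B| = 24 − 4 = 20.00.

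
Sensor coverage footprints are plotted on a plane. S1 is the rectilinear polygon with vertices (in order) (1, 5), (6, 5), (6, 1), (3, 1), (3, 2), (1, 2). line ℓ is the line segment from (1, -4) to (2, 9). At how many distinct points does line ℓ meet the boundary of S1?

2

The segment meets the boundary at (1.692,5), (1.462,2).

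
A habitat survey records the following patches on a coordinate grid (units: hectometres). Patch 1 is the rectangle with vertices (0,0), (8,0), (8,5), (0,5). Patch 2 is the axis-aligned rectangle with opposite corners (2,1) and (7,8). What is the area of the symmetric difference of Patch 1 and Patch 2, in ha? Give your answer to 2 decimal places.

35.00

|Patch 1∩Patch 2|: x∈[2,7], y∈[1,5] → 5·4 = 20.
|Patch 1 △ Patch 2| = |Patch 1| + |Patch 2| − 2·|Patch 1∩Patch 2| = 40 + 35 − 40 = 35.00.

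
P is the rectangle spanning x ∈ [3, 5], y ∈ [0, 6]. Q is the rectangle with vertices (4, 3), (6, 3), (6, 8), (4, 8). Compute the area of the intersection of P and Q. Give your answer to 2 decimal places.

3.00

|P∩Q|: x∈[4,5], y∈[3,6] → 1·3 = 3.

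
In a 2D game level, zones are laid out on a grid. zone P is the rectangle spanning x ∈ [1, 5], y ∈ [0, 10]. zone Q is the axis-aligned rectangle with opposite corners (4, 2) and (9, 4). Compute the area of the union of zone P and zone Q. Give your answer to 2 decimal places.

By inclusion–exclusion:
Individual areas: |zone P| = 40, |zone Q| = 10.
|zone P∩zone Q|: x∈[4,5], y∈[2,4] → 1·2 = 2.
|zone P ∪ zone Q| = 50 − 2 = 48.00.

48.00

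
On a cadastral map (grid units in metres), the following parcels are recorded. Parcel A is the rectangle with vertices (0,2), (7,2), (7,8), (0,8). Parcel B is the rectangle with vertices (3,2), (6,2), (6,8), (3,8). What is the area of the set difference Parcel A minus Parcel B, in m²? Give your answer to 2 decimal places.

|Parcel A∩Parcel B|: x∈[3,6], y∈[2,8] → 3·6 = 18.
|Parcel A| = 42.
|Parcel A ∖ Parcel B| = |Parcel A| − |Parcel A∩Parcel B| = 42 − 18 = 24.00.

24.00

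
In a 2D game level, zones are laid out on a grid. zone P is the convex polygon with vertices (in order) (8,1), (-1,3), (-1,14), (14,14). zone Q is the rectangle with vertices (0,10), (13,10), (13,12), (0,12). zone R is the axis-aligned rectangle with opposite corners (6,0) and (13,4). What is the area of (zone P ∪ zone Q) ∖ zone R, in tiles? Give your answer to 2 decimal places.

|zone P ∪ zone Q| = 147.7756.
|(zone P ∪ zone Q) ∩ zone R| = 7.6325.
|(zone P ∪ zone Q) ∖ zone R| = 147.7756 − 7.6325 = 140.14.

140.14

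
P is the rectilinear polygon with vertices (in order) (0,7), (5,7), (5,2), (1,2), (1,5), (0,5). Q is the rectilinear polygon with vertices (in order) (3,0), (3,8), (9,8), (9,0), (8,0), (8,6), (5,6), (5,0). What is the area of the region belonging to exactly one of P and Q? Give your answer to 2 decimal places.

|P| = 22, |Q| = 30, |P∩Q| = 10.
|P △ Q| = |P| + |Q| − 2·|P∩Q| = 22 + 30 − 20 = 32.00.

32.00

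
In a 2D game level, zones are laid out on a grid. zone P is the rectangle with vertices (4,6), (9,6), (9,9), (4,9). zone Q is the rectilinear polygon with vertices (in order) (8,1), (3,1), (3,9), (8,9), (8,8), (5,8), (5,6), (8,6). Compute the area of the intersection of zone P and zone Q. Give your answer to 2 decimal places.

6.00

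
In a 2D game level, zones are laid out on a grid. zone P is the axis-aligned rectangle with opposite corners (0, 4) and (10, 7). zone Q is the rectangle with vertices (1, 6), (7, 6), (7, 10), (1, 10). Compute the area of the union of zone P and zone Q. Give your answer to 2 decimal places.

By inclusion–exclusion:
Individual areas: |zone P| = 30, |zone Q| = 24.
|zone P∩zone Q|: x∈[1,7], y∈[6,7] → 6·1 = 6.
|zone P ∪ zone Q| = 54 − 6 = 48.00.

48.00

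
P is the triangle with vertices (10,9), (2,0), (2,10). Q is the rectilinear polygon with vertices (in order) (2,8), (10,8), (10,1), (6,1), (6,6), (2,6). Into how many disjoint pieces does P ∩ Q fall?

P ∩ Q is a single connected region.

1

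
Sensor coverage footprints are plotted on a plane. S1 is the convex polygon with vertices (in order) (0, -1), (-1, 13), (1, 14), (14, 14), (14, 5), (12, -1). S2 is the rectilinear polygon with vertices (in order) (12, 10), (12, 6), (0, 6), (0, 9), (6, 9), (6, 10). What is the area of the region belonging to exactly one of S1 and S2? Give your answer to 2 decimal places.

169.00

|S1| = 211, |S2| = 42, |S1∩S2| = 42.
|S1 △ S2| = |S1| + |S2| − 2·|S1∩S2| = 211 + 42 − 84 = 169.00.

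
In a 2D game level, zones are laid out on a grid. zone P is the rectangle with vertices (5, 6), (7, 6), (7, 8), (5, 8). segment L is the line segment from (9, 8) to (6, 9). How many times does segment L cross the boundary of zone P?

0

The segment lies entirely outside zone P and never meets its boundary.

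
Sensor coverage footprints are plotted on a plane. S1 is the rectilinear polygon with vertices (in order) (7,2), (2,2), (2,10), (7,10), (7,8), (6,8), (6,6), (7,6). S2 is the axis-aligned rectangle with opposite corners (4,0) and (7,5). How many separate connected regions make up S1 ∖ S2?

1

S1 ∖ S2 is a single connected region.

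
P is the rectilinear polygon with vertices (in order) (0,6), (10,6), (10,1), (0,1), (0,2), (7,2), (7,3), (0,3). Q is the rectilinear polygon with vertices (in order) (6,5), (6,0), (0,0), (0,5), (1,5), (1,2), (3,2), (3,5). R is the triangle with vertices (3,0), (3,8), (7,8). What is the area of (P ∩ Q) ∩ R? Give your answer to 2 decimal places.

4.75

|P ∩ Q| = 14.
|(P ∩ Q) ∩ R| = 4.75.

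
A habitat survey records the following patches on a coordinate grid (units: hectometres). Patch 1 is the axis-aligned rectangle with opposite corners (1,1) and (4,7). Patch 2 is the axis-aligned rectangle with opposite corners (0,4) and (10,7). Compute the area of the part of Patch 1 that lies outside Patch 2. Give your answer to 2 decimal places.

|Patch 1∩Patch 2|: x∈[1,4], y∈[4,7] → 3·3 = 9.
|Patch 1| = 18.
|Patch 1 ∖ Patch 2| = |Patch 1| − |Patch 1∩Patch 2| = 18 − 9 = 9.00.

9.00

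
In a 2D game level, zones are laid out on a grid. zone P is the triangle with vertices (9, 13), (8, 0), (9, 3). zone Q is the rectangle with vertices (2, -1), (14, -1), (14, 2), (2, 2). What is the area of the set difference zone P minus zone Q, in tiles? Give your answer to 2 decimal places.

|zone P| = 5, |zone P∩zone Q| = 0.5128.
|zone P ∖ zone Q| = |zone P| − |zone P∩zone Q| = 5 − 0.5128 = 4.49.

4.49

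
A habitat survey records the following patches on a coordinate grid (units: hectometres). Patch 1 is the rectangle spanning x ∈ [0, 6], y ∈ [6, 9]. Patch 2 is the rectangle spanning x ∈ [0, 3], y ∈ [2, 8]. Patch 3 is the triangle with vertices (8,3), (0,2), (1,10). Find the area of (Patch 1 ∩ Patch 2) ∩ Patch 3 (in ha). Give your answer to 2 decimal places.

The region (Patch 1 ∩ Patch 2) ∩ Patch 3 is the polygon with vertices (3,8), (3,6), (0.5,6), (0.75,8).
By the shoelace formula its area is 4.75.

4.75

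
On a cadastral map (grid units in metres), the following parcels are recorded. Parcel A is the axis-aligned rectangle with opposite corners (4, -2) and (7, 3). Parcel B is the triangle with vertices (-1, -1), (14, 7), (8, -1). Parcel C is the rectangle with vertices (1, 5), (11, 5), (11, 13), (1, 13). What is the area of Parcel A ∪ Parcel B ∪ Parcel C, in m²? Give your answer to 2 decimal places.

120.52

By inclusion–exclusion:
Individual areas: |Parcel A| = 15, |Parcel B| = 36, |Parcel C| = 80.
|Parcel A∩Parcel B| = 10.3333.
|Parcel A∩Parcel C| = 0 (no overlap).
|Parcel B∩Parcel C| = 0.15.
|Parcel A∩Parcel B∩Parcel C| = 0.
|Parcel A ∪ Parcel B ∪ Parcel C| = 131 − 10.4833 + 0 = 120.52.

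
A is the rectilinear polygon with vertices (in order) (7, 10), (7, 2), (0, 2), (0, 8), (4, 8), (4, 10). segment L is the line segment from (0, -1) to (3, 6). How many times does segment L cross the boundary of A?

1

The segment meets the boundary at (1.286,2).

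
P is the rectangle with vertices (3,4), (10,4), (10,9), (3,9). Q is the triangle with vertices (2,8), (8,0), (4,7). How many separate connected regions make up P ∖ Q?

P ∖ Q splits into 2 disjoint pieces (area 29.1786, area 2.6667).

2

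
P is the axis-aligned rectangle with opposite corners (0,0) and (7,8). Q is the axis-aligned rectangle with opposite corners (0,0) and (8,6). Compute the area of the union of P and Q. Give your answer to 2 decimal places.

62.00

By inclusion–exclusion:
Individual areas: |P| = 56, |Q| = 48.
|P∩Q|: x∈[0,7], y∈[0,6] → 7·6 = 42.
|P ∪ Q| = 104 − 42 = 62.00.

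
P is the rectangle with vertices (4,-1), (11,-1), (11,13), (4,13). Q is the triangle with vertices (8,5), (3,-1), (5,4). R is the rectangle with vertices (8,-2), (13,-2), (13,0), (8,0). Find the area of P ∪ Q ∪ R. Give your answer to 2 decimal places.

By inclusion–exclusion:
Individual areas: |P| = 98, |Q| = 6.5, |R| = 10.
|P∩Q| = 5.85.
|P∩R|: x∈[8,11], y∈[-1,0] → 3·1 = 3.
|Q∩R| = 0.
|P∩Q∩R| = 0.
|P ∪ Q ∪ R| = 114.5 − 8.85 + 0 = 105.65.

105.65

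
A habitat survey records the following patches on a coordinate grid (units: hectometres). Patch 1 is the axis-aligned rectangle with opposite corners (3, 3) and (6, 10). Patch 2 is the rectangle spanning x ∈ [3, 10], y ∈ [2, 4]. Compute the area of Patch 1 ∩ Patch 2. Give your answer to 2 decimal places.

|Patch 1∩Patch 2|: x∈[3,6], y∈[3,4] → 3·1 = 3.

3.00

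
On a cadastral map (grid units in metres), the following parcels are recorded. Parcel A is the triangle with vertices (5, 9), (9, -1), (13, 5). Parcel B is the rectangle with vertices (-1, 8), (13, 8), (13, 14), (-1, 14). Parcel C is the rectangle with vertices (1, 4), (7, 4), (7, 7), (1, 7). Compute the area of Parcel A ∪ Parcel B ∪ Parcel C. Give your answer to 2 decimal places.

131.40

By inclusion–exclusion:
Individual areas: |Parcel A| = 32, |Parcel B| = 84, |Parcel C| = 18.
|Parcel A∩Parcel B| = 0.8.
|Parcel A∩Parcel C| = 1.8.
|Parcel B∩Parcel C| = 0 (no overlap).
|Parcel A∩Parcel B∩Parcel C| = 0.
|Parcel A ∪ Parcel B ∪ Parcel C| = 134 − 2.6 + 0 = 131.40.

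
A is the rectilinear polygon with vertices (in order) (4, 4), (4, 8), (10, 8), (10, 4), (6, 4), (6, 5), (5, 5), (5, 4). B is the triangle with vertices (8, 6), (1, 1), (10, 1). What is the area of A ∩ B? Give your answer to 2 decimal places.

3.37

The intersection is the polygon with vertices (6,4), (6,4.571), (8,6), (8.8,4).
By the shoelace formula its area is 3.37.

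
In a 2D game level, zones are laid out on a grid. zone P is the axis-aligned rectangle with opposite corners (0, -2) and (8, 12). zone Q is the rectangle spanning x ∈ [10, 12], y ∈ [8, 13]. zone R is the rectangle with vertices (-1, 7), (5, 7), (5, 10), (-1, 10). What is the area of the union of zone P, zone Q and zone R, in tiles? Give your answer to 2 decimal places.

125.00

By inclusion–exclusion:
Individual areas: |zone P| = 112, |zone Q| = 10, |zone R| = 18.
|zone P∩zone Q| = 0 (no overlap).
|zone P∩zone R|: x∈[0,5], y∈[7,10] → 5·3 = 15.
|zone Q∩zone R| = 0 (no overlap).
|zone P∩zone Q∩zone R| = 0.
|zone P ∪ zone Q ∪ zone R| = 140 − 15 + 0 = 125.00.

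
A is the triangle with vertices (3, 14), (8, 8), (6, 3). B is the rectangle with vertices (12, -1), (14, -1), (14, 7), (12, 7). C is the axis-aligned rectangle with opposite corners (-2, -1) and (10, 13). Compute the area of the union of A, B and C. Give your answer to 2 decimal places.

184.28

By inclusion–exclusion:
Individual areas: |A| = 18.5, |B| = 16, |C| = 168.
|A∩B| = 0.
|A∩C| = 18.2197.
|B∩C| = 0 (no overlap).
|A∩B∩C| = 0.
|A ∪ B ∪ C| = 202.5 − 18.2197 + 0 = 184.28.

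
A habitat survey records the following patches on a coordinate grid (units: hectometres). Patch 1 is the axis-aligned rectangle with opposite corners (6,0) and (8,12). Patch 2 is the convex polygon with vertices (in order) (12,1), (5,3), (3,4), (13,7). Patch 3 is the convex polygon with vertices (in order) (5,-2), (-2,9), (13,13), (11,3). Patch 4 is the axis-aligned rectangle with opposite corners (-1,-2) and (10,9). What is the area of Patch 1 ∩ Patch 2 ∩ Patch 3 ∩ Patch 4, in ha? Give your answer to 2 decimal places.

The intersection is the polygon with vertices (6,4.9), (8,5.5), (8,2.143), (6,2.714).
By the shoelace formula its area is 5.54.

5.54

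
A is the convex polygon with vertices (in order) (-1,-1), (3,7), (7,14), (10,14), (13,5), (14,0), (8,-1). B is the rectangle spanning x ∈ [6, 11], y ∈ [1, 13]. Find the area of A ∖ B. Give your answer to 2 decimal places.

|A| = 139, |A∩B| = 59.1726.
|A ∖ B| = |A| − |A∩B| = 139 − 59.1726 = 79.83.

79.83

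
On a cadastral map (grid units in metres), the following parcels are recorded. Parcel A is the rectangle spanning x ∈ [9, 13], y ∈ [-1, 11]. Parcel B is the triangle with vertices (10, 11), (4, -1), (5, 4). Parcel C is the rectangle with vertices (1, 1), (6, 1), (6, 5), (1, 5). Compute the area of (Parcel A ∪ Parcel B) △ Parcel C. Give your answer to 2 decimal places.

69.61

|Parcel A ∪ Parcel B| = 56.7.
|(Parcel A ∪ Parcel B) ∩ Parcel C| = 3.5429.
|(Parcel A ∪ Parcel B) △ Parcel C| = 56.7 + 20 − 7.0857 = 69.61.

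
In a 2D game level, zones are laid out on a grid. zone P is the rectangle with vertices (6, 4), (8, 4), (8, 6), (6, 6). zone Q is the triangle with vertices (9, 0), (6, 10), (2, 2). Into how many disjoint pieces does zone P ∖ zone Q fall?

1

zone P ∖ zone Q is a single connected region.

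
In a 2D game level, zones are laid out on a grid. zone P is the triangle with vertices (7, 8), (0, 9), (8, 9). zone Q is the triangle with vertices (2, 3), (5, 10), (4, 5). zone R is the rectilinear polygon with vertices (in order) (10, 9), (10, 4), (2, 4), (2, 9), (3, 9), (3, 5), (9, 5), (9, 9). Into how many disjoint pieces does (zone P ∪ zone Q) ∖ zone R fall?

(zone P ∪ zone Q) ∖ zone R splits into 3 disjoint pieces (area 5.9971, area 0.2857, area 0.2857).

3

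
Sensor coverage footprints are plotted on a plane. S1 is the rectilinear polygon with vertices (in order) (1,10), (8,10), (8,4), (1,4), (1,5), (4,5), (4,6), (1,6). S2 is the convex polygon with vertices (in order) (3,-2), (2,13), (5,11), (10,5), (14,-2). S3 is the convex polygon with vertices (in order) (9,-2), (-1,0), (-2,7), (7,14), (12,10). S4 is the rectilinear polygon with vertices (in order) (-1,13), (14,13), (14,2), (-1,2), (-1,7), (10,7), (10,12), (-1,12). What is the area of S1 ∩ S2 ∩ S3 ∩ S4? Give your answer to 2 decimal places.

15.00

The intersection is the polygon with vertices (8,4), (2.6,4), (2.533,5), (4,5), (4,6), (2.467,6), (2.4,7), (8,7).
By the shoelace formula its area is 15.00.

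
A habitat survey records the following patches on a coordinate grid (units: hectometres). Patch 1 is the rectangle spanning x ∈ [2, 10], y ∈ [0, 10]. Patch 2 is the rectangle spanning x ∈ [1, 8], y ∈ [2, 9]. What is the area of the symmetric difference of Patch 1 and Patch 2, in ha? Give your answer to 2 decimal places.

45.00

|Patch 1∩Patch 2|: x∈[2,8], y∈[2,9] → 6·7 = 42.
|Patch 1 △ Patch 2| = |Patch 1| + |Patch 2| − 2·|Patch 1∩Patch 2| = 80 + 49 − 84 = 45.00.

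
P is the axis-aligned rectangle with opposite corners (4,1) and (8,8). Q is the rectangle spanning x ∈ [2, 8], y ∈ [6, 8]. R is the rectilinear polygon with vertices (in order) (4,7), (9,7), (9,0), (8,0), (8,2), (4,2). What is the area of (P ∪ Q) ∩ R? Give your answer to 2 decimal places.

|P ∪ Q| = 32.
|(P ∪ Q) ∩ R| = 20.00.

20.00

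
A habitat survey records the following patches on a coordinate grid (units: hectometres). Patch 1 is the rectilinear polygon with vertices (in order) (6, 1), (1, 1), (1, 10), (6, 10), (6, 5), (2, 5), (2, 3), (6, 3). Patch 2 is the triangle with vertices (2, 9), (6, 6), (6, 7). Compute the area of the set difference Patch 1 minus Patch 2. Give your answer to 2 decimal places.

|Patch 1| = 37, |Patch 1∩Patch 2| = 2.
|Patch 1 ∖ Patch 2| = |Patch 1| − |Patch 1∩Patch 2| = 37 − 2 = 35.00.

35.00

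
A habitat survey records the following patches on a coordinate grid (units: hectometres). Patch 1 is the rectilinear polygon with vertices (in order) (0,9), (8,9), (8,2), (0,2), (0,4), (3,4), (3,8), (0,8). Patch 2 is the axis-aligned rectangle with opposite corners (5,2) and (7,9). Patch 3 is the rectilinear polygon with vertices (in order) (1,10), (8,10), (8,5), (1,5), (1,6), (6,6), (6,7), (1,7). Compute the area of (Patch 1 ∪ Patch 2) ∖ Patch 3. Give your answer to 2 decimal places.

25.00

|Patch 1 ∪ Patch 2| = 44.
|(Patch 1 ∪ Patch 2) ∩ Patch 3| = 19.
|(Patch 1 ∪ Patch 2) ∖ Patch 3| = 44 − 19 = 25.00.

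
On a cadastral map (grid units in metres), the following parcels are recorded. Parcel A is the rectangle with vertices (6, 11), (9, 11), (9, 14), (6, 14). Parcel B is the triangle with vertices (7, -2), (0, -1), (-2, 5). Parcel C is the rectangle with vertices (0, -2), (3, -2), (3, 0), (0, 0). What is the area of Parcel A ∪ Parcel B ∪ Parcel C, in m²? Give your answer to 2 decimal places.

By inclusion–exclusion:
Individual areas: |Parcel A| = 9, |Parcel B| = 20, |Parcel C| = 6.
|Parcel A∩Parcel B| = 0.
|Parcel A∩Parcel C| = 0 (no overlap).
|Parcel B∩Parcel C| = 3.6429.
|Parcel A∩Parcel B∩Parcel C| = 0.
|Parcel A ∪ Parcel B ∪ Parcel C| = 35 − 3.6429 + 0 = 31.36.

31.36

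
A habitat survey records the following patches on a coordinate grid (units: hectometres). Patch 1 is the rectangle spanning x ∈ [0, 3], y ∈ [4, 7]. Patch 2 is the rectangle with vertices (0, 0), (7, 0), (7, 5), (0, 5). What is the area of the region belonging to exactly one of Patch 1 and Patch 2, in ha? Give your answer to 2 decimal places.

|Patch 1∩Patch 2|: x∈[0,3], y∈[4,5] → 3·1 = 3.
|Patch 1 △ Patch 2| = |Patch 1| + |Patch 2| − 2·|Patch 1∩Patch 2| = 9 + 35 − 6 = 38.00.

38.00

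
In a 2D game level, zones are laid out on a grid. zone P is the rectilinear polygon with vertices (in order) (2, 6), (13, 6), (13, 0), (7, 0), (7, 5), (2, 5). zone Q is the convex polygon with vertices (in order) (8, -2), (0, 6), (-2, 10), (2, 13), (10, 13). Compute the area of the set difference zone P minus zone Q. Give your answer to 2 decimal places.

|zone P| = 41, |zone P∩zone Q| = 15.
|zone P ∖ zone Q| = |zone P| − |zone P∩zone Q| = 41 − 15 = 26.00.

26.00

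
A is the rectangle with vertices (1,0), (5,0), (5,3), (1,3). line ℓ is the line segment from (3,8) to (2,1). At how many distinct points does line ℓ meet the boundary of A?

1

The segment meets the boundary at (2.286,3).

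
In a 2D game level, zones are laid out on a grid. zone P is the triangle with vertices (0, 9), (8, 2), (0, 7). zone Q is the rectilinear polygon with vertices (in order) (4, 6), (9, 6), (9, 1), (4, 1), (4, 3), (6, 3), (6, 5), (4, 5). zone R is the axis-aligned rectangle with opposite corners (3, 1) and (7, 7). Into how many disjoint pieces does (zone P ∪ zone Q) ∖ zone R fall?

2

(zone P ∪ zone Q) ∖ zone R splits into 2 disjoint pieces (area 10, area 4.875).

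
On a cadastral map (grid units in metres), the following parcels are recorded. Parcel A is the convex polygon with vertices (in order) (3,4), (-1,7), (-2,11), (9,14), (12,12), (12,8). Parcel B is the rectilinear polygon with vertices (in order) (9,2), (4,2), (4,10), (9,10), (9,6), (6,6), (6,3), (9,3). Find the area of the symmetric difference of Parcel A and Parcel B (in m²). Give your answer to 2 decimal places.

|Parcel A| = 91.5, |Parcel B| = 31, |Parcel A∩Parcel B| = 21.7222.
|Parcel A △ Parcel B| = |Parcel A| + |Parcel B| − 2·|Parcel A∩Parcel B| = 91.5 + 31 − 43.4444 = 79.06.

79.06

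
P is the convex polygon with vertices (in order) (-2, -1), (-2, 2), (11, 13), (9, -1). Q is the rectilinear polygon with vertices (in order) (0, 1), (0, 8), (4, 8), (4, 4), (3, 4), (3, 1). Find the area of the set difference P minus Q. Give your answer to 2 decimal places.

|P| = 96.5, |P∩Q| = 14.5385.
|P ∖ Q| = |P| − |P∩Q| = 96.5 − 14.5385 = 81.96.

81.96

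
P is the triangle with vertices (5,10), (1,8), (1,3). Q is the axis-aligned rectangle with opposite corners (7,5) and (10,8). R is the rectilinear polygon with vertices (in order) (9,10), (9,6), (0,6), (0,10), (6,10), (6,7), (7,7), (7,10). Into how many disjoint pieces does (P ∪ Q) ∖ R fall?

2

(P ∪ Q) ∖ R splits into 2 disjoint pieces (area 2.5714, area 5).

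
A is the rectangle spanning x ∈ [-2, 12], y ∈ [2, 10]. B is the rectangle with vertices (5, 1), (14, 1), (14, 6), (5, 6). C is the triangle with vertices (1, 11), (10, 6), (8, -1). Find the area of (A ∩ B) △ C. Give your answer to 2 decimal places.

|A ∩ B| = 28.
|(A ∩ B) ∩ C| = 16.375.
|(A ∩ B) △ C| = 28 + 36.5 − 32.75 = 31.75.

31.75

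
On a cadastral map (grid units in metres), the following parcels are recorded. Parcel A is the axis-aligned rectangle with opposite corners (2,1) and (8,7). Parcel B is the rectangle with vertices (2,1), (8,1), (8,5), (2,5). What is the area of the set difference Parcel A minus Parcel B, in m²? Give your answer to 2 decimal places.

12.00

|Parcel A∩Parcel B|: x∈[2,8], y∈[1,5] → 6·4 = 24.
|Parcel A| = 36.
|Parcel A ∖ Parcel B| = |Parcel A| − |Parcel A∩Parcel B| = 36 − 24 = 12.00.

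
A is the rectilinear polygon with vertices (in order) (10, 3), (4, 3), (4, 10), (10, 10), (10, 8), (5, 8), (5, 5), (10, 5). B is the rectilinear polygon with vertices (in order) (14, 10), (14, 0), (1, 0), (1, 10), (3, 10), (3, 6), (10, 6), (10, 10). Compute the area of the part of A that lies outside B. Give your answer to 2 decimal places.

14.00

|A| = 27, |A∩B| = 13.
|A ∖ B| = |A| − |A∩B| = 27 − 13 = 14.00.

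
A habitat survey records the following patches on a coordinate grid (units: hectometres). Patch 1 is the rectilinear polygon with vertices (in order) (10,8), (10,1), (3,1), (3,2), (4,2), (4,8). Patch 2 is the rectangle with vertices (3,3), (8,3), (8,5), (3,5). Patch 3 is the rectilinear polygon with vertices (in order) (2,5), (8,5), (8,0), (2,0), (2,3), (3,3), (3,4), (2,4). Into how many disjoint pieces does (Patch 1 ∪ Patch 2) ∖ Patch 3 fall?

(Patch 1 ∪ Patch 2) ∖ Patch 3 is a single connected region.

1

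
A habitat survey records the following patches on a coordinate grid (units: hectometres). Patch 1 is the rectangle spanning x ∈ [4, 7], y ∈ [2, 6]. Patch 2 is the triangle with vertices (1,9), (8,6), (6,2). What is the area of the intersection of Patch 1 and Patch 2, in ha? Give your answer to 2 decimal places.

The intersection is the polygon with vertices (4,6), (7,6), (7,4), (6,2), (4,4.8).
By the shoelace formula its area is 8.20.

8.20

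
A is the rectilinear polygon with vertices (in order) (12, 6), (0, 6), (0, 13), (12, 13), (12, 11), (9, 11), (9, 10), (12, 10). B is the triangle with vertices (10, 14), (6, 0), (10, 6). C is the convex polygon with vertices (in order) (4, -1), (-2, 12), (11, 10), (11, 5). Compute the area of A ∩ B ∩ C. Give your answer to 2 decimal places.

6.89

The intersection is the polygon with vertices (8.947,10.316), (9,10.308), (9,10), (10,10), (10,6), (7.714,6).
By the shoelace formula its area is 6.89.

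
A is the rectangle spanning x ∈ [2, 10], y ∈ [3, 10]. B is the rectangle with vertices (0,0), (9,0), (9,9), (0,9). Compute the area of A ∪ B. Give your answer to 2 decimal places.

By inclusion–exclusion:
Individual areas: |A| = 56, |B| = 81.
|A∩B|: x∈[2,9], y∈[3,9] → 7·6 = 42.
|A ∪ B| = 137 − 42 = 95.00.

95.00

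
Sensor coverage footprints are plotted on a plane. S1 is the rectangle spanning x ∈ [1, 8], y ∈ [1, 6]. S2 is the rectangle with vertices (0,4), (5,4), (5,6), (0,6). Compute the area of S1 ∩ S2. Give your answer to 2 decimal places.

8.00

|S1∩S2|: x∈[1,5], y∈[4,6] → 4·2 = 8.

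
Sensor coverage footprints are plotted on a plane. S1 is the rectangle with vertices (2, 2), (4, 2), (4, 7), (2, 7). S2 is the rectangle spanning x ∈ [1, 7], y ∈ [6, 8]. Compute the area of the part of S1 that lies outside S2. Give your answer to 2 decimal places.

8.00

|S1∩S2|: x∈[2,4], y∈[6,7] → 2·1 = 2.
|S1| = 10.
|S1 ∖ S2| = |S1| − |S1∩S2| = 10 − 2 = 8.00.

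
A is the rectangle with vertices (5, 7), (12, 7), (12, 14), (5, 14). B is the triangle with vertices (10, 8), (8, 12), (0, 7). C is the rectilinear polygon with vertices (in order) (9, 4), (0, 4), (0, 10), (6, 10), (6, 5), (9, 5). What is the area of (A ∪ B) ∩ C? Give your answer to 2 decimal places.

9.55

The region (A ∪ B) ∩ C is the polygon with vertices (5,7), (5,7.5), (0,7), (4.8,10), (6,10), (6,7).
By the shoelace formula its area is 9.55.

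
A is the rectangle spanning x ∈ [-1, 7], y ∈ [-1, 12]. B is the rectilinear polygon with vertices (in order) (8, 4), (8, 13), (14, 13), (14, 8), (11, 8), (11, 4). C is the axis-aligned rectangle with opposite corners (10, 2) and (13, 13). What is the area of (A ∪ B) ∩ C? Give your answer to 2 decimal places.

The region (A ∪ B) ∩ C is the polygon with vertices (13,13), (13,8), (11,8), (11,4), (10,4), (10,13).
By the shoelace formula its area is 19.00.

19.00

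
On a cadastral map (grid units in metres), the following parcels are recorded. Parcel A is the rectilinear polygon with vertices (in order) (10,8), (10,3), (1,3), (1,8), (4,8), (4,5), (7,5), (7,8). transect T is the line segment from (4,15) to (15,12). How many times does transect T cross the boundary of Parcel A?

0

The segment lies entirely outside Parcel A and never meets its boundary.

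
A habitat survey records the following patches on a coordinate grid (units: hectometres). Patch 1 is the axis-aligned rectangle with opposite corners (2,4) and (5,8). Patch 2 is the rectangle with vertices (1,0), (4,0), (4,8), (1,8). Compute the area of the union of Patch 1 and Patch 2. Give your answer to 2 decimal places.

By inclusion–exclusion:
Individual areas: |Patch 1| = 12, |Patch 2| = 24.
|Patch 1∩Patch 2|: x∈[2,4], y∈[4,8] → 2·4 = 8.
|Patch 1 ∪ Patch 2| = 36 − 8 = 28.00.

28.00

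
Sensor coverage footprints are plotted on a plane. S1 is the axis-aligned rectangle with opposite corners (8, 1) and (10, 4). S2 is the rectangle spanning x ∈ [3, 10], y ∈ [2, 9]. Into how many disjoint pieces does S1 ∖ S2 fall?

S1 ∖ S2 is a single connected region.

1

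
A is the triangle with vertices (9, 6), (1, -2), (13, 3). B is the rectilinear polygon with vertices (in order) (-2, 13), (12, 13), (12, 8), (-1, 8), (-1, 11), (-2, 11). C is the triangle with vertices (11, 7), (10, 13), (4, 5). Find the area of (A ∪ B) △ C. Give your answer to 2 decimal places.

|A ∪ B| = 95.
|(A ∪ B) ∩ C| = 11.4583.
|(A ∪ B) △ C| = 95 + 22 − 22.9167 = 94.08.

94.08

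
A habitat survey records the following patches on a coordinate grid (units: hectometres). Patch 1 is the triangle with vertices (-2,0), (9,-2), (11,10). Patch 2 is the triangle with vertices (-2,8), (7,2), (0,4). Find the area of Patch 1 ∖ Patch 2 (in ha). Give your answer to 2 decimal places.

64.95

|Patch 1| = 68, |Patch 1∩Patch 2| = 3.0476.
|Patch 1 ∖ Patch 2| = |Patch 1| − |Patch 1∩Patch 2| = 68 − 3.0476 = 64.95.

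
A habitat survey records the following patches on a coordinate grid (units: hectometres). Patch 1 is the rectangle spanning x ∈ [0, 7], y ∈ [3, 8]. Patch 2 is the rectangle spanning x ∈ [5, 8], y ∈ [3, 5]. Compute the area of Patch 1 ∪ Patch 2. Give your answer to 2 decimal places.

37.00

By inclusion–exclusion:
Individual areas: |Patch 1| = 35, |Patch 2| = 6.
|Patch 1∩Patch 2|: x∈[5,7], y∈[3,5] → 2·2 = 4.
|Patch 1 ∪ Patch 2| = 41 − 4 = 37.00.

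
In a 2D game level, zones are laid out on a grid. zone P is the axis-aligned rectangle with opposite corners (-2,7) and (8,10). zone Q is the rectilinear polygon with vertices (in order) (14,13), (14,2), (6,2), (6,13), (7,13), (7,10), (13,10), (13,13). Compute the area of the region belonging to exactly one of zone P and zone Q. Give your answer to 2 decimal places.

|zone P| = 30, |zone Q| = 70, |zone P∩zone Q| = 6.
|zone P △ zone Q| = |zone P| + |zone Q| − 2·|zone P∩zone Q| = 30 + 70 − 12 = 88.00.

88.00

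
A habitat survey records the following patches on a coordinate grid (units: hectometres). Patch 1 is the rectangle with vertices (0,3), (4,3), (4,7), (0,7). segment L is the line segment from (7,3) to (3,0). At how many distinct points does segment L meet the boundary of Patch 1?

0

The segment lies entirely outside Patch 1 and never meets its boundary.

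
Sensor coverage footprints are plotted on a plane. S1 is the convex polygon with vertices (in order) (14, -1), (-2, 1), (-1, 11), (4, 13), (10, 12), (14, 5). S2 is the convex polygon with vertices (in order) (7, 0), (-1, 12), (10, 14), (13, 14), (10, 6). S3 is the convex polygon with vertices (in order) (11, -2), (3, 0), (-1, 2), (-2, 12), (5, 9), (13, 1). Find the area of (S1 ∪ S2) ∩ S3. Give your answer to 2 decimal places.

100.79

|S1 ∪ S2| = 190.6922.
|(S1 ∪ S2) ∩ S3| = 100.79.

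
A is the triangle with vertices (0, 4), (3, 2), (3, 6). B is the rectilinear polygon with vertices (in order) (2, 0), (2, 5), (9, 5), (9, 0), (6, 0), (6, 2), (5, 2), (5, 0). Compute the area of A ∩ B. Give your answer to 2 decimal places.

The intersection is the polygon with vertices (3,2), (2,2.667), (2,5), (3,5).
By the shoelace formula its area is 2.67.

2.67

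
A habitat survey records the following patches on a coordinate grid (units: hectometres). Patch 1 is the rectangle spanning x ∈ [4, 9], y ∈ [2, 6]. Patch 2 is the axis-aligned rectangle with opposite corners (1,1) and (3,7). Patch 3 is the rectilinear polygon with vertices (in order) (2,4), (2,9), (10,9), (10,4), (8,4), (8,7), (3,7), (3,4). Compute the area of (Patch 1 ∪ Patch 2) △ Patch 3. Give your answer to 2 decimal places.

47.00

|Patch 1 ∪ Patch 2| = 32.
|(Patch 1 ∪ Patch 2) ∩ Patch 3| = 5.
|(Patch 1 ∪ Patch 2) △ Patch 3| = 32 + 25 − 10 = 47.00.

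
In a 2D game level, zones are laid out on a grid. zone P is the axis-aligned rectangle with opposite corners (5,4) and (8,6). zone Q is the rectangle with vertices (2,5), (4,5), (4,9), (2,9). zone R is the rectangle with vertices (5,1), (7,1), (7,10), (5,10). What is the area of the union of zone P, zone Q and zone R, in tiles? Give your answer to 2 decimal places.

By inclusion–exclusion:
Individual areas: |zone P| = 6, |zone Q| = 8, |zone R| = 18.
|zone P∩zone Q| = 0 (no overlap).
|zone P∩zone R|: x∈[5,7], y∈[4,6] → 2·2 = 4.
|zone Q∩zone R| = 0 (no overlap).
|zone P∩zone Q∩zone R| = 0.
|zone P ∪ zone Q ∪ zone R| = 32 − 4 + 0 = 28.00.

28.00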